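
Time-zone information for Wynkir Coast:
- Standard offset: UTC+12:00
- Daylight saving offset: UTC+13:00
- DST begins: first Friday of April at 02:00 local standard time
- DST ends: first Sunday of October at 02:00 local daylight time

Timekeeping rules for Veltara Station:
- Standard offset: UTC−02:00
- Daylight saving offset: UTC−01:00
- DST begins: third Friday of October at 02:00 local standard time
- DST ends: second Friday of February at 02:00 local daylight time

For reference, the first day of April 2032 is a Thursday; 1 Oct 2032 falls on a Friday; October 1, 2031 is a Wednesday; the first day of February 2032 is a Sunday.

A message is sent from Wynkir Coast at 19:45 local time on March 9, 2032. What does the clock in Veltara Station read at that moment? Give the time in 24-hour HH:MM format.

05:45

1 April 2032 is a Thursday, so the first Friday is April 2.
1 October 2032 is a Friday, so the first Sunday is October 3.
March 9, 2032 is outside the daylight-saving period (2 April – 3 October), so Wynkir Coast is on standard time, UTC+12:00.
19:45 Wynkir Coast − 12h = 07:45 UTC.
1 October 2031 is a Wednesday, so the first Friday is October 3 and the third is October 17.
1 February 2032 is a Sunday, so the first Friday is February 6 and the second is February 13.
At the standard offset (UTC−02:00), 07:45 UTC − 2h = 05:45 Veltara Station standard time.
The standard-time date in Veltara Station, March 9, 2032, is outside the daylight-saving period (17 October 2031 – 13 February 2032), so Veltara Station is on standard time, UTC−02:00.
07:45 UTC − 2h = 05:45 Veltara Station.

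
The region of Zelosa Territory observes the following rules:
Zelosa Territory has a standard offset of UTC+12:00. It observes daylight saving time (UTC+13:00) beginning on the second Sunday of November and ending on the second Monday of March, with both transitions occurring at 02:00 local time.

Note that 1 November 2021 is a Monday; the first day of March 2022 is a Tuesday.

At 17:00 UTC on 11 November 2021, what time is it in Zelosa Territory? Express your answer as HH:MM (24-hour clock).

1 November 2021 is a Monday, so the first Sunday is November 7 and the second is November 14.
1 March 2022 is a Tuesday, so the first Monday is March 7 and the second is March 14.
At the standard offset (UTC+12:00), 17:00 UTC + 12h = 05:00 Zelosa Territory standard time (rolling into the next day, 12 November 2021).
The standard-time date in Zelosa Territory, 12 November 2021, is outside the daylight-saving period (14 November 2021 – 14 March 2022), so Zelosa Territory is on standard time, UTC+12:00.
17:00 UTC + 12h = 05:00 local (rolling into the next day, 12 November 2021).

05:00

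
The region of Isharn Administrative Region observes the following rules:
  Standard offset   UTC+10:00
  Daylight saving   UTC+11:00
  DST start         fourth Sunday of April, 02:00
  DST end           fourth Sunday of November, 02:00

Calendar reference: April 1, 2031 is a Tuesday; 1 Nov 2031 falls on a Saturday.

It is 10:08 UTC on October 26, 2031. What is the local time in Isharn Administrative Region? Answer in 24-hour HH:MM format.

1 April 2031 is a Tuesday, so the first Sunday is April 6 and the fourth is April 27.
1 November 2031 is a Saturday, so the first Sunday is November 2 and the fourth is November 23.
At the standard offset (UTC+10:00), 10:08 UTC + 10h = 20:08 Isharn Administrative Region standard time.
The standard-time date in Isharn Administrative Region, October 26, 2031, falls between 27 April and 23 November, so daylight saving is in effect and Isharn Administrative Region is at UTC+11:00.
10:08 UTC + 11h = 21:08 local.

21:08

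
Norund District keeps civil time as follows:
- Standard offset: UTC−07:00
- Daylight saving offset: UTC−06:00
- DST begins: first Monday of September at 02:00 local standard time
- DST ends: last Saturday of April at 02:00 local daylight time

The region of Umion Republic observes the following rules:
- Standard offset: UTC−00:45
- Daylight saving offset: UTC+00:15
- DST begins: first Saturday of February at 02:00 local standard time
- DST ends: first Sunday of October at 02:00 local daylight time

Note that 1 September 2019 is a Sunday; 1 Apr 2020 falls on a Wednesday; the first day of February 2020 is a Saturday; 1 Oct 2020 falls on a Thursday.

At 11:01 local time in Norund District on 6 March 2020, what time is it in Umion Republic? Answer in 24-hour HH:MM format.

1 September 2019 is a Sunday, so the first Monday is September 2.
1 April 2020 is a Wednesday, so Saturdays fall on 4, 11, 18, 25; the last is April 25.
6 March 2020 falls between 2 September 2019 and 25 April 2020, so daylight saving is in effect and Norund District is at UTC−06:00.
11:01 Norund District + 6h = 17:01 UTC.
1 February 2020 is a Saturday, so the first Saturday is February 1.
1 October 2020 is a Thursday, so the first Sunday is October 4.
At the standard offset (UTC−00:45), 17:01 UTC − 0h45m = 16:16 Umion Republic standard time.
The standard-time date in Umion Republic, 6 March 2020, lies within the daylight-saving period (1 February – 4 October), so Umion Republic is on daylight time, UTC+00:15.
17:01 UTC + 0h15m = 17:16 Umion Republic.

17:16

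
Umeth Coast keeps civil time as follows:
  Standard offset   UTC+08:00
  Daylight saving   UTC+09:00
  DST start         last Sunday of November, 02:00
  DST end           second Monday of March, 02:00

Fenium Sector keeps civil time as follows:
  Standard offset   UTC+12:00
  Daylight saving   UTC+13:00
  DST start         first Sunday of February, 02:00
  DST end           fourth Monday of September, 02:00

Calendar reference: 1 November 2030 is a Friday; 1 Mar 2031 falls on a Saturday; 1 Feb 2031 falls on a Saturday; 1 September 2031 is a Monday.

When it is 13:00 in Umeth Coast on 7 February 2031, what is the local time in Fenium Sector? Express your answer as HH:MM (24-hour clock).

1 November 2030 is a Friday, so Sundays fall on 3, 10, 17, 24; the last is November 24.
1 March 2031 is a Saturday, so the first Monday is March 3 and the second is March 10.
7 February 2031 lies within the daylight-saving period (24 November 2030 – 10 March 2031), so Umeth Coast is on daylight time, UTC+09:00.
13:00 Umeth Coast − 9h = 04:00 UTC.
1 February 2031 is a Saturday, so the first Sunday is February 2.
1 September 2031 is a Monday, so the first Monday is September 1 and the fourth is September 22.
At the standard offset (UTC+12:00), 04:00 UTC + 12h = 16:00 Fenium Sector standard time.
Daylight saving runs 2 February – 22 September; the standard-time date in Fenium Sector, 7 February 2031, is inside that window, so Fenium Sector is at UTC+13:00.
04:00 UTC + 13h = 17:00 Fenium Sector.

17:00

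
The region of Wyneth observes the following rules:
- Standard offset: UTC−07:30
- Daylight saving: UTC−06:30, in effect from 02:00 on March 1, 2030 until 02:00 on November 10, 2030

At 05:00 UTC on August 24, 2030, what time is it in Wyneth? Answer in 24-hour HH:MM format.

At the standard offset (UTC−07:30), 05:00 UTC − 7h30m = 21:30 Wyneth standard time (rolling into the previous day, 23 August 2030).
Daylight saving runs 1 March – 10 November; the standard-time date in Wyneth, August 23, 2030, is inside that window, so Wyneth is at UTC−06:30.
05:00 UTC − 6h30m = 22:30 local (rolling into the previous day, 23 August 2030).

22:30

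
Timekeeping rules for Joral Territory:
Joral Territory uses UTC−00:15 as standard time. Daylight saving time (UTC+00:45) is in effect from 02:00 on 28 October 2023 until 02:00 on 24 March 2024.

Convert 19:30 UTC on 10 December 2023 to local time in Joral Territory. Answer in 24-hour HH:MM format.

At the standard offset (UTC−00:15), 19:30 UTC − 0h15m = 19:15 Joral Territory standard time.
Daylight saving runs 28 October 2023 – 24 March 2024; the standard-time date in Joral Territory, 10 December 2023, is inside that window, so Joral Territory is at UTC+00:45.
19:30 UTC + 0h45m = 20:15 local.

20:15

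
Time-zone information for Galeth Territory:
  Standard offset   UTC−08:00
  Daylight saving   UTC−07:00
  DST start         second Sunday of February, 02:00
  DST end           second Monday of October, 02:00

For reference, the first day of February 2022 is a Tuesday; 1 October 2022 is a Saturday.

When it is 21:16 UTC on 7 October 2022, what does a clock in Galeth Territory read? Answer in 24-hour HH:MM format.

1 February 2022 is a Tuesday, so the first Sunday is February 6 and the second is February 13.
1 October 2022 is a Saturday, so the first Monday is October 3 and the second is October 10.
At the standard offset (UTC−08:00), 21:16 UTC − 8h = 13:16 Galeth Territory standard time.
Daylight saving runs 13 February – 10 October; the standard-time date in Galeth Territory, 7 October 2022, is inside that window, so Galeth Territory is at UTC−07:00.
21:16 UTC − 7h = 14:16 local.

14:16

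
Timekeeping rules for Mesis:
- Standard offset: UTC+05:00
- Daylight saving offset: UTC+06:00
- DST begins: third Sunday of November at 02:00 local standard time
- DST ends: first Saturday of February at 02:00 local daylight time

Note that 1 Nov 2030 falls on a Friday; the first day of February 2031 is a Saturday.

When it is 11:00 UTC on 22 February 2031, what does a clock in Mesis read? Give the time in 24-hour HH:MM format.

1 November 2030 is a Friday, so the first Sunday is November 3 and the third is November 17.
1 February 2031 is a Saturday, so the first Saturday is February 1.
At the standard offset (UTC+05:00), 11:00 UTC + 5h = 16:00 Mesis standard time.
The standard-time date in Mesis, 22 February 2031, does not fall between 17 November 2030 and 1 February 2031, so daylight saving is not in effect and Mesis is at UTC+05:00.
11:00 UTC + 5h = 16:00 local.

16:00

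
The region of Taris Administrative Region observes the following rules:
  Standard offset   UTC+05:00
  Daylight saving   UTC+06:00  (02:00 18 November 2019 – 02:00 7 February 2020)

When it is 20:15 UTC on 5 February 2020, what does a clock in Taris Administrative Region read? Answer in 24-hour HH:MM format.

At the standard offset (UTC+05:00), 20:15 UTC + 5h = 01:15 Taris Administrative Region standard time (rolling into the next day, 6 February 2020).
The standard-time date in Taris Administrative Region, 6 February 2020, falls between 18 November 2019 and 7 February 2020, so daylight saving is in effect and Taris Administrative Region is at UTC+06:00.
20:15 UTC + 6h = 02:15 local (rolling into the next day, 6 February 2020).

02:15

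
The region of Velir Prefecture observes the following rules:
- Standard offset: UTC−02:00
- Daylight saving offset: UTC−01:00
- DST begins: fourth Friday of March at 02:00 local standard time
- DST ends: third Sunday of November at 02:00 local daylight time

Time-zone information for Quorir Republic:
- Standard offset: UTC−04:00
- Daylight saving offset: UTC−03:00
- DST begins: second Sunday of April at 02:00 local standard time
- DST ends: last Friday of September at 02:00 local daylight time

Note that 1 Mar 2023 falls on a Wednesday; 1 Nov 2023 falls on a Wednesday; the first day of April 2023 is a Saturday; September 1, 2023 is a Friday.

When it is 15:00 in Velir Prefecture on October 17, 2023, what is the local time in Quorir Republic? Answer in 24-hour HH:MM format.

12:00

1 March 2023 is a Wednesday, so the first Friday is March 3 and the fourth is March 24.
1 November 2023 is a Wednesday, so the first Sunday is November 5 and the third is November 19.
October 17, 2023 falls between 24 March and 19 November, so daylight saving is in effect and Velir Prefecture is at UTC−01:00.
15:00 Velir Prefecture + 1h = 16:00 UTC.
1 April 2023 is a Saturday, so the first Sunday is April 2 and the second is April 9.
1 September 2023 is a Friday, so Fridays fall on 1, 8, 15, 22, 29; the last is September 29.
At the standard offset (UTC−04:00), 16:00 UTC − 4h = 12:00 Quorir Republic standard time.
The standard-time date in Quorir Republic, October 17, 2023, is outside the daylight-saving period (9 April – 29 September), so Quorir Republic is on standard time, UTC−04:00.
16:00 UTC − 4h = 12:00 Quorir Republic.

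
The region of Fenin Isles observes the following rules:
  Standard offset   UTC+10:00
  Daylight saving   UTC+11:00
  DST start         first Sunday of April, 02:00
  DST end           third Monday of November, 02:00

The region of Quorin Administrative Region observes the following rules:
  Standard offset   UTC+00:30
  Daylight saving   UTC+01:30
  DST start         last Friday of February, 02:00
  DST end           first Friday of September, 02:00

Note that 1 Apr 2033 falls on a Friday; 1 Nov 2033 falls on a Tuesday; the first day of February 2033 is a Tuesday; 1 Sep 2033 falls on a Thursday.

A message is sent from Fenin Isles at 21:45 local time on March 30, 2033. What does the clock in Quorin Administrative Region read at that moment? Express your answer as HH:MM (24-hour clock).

1 April 2033 is a Friday, so the first Sunday is April 3.
1 November 2033 is a Tuesday, so the first Monday is November 7 and the third is November 21.
March 30, 2033 does not fall between 3 April and 21 November, so daylight saving is not in effect and Fenin Isles is at UTC+10:00.
21:45 Fenin Isles − 10h = 11:45 UTC.
1 February 2033 is a Tuesday, so Fridays fall on 4, 11, 18, 25; the last is February 25.
1 September 2033 is a Thursday, so the first Friday is September 2.
At the standard offset (UTC+00:30), 11:45 UTC + 0h30m = 12:15 Quorin Administrative Region standard time.
Daylight saving runs 25 February – 2 September; the standard-time date in Quorin Administrative Region, March 30, 2033, is inside that window, so Quorin Administrative Region is at UTC+01:30.
11:45 UTC + 1h30m = 13:15 Quorin Administrative Region.

13:15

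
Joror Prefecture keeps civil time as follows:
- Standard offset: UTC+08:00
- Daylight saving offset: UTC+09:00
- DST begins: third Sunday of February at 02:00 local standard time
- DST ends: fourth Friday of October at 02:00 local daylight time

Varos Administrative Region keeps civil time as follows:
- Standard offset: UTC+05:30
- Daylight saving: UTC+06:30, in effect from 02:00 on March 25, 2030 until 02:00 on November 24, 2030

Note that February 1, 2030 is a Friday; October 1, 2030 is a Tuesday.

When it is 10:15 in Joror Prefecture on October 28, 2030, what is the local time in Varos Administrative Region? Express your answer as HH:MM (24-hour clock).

08:45

1 February 2030 is a Friday, so the first Sunday is February 3 and the third is February 17.
1 October 2030 is a Tuesday, so the first Friday is October 4 and the fourth is October 25.
October 28, 2030 does not fall between 17 February and 25 October, so daylight saving is not in effect and Joror Prefecture is at UTC+08:00.
10:15 Joror Prefecture − 8h = 02:15 UTC.
At the standard offset (UTC+05:30), 02:15 UTC + 5h30m = 07:45 Varos Administrative Region standard time.
The standard-time date in Varos Administrative Region, October 28, 2030, falls between 25 March and 24 November, so daylight saving is in effect and Varos Administrative Region is at UTC+06:30.
02:15 UTC + 6h30m = 08:45 Varos Administrative Region.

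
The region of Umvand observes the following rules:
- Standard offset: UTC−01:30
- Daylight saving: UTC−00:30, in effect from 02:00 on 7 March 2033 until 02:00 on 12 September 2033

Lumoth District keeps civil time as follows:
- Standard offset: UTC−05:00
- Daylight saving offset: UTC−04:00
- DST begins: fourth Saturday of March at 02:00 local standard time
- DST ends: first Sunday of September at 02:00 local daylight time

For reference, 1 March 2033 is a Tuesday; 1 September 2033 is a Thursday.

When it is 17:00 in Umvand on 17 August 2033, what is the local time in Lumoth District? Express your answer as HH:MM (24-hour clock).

17 August 2033 lies within the daylight-saving period (7 March – 12 September), so Umvand is on daylight time, UTC−00:30.
17:00 Umvand + 0h30m = 17:30 UTC.
1 March 2033 is a Tuesday, so the first Saturday is March 5 and the fourth is March 26.
1 September 2033 is a Thursday, so the first Sunday is September 4.
At the standard offset (UTC−05:00), 17:30 UTC − 5h = 12:30 Lumoth District standard time.
The standard-time date in Lumoth District, 17 August 2033, lies within the daylight-saving period (26 March – 4 September), so Lumoth District is on daylight time, UTC−04:00.
17:30 UTC − 4h = 13:30 Lumoth District.

13:30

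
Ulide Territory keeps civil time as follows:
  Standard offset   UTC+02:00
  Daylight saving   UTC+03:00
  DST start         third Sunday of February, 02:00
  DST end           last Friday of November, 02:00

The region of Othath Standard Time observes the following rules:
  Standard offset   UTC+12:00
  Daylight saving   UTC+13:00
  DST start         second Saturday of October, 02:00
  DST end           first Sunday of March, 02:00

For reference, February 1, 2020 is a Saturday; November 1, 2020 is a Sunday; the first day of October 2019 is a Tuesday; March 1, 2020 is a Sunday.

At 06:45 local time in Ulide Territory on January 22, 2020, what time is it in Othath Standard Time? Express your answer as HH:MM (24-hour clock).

1 February 2020 is a Saturday, so the first Sunday is February 2 and the third is February 16.
1 November 2020 is a Sunday, so Fridays fall on 6, 13, 20, 27; the last is November 27.
January 22, 2020 is outside the daylight-saving period (16 February – 27 November), so Ulide Territory is on standard time, UTC+02:00.
06:45 Ulide Territory − 2h = 04:45 UTC.
1 October 2019 is a Tuesday, so the first Saturday is October 5 and the second is October 12.
1 March 2020 is a Sunday, so the first Sunday is March 1.
At the standard offset (UTC+12:00), 04:45 UTC + 12h = 16:45 Othath Standard Time standard time.
The standard-time date in Othath Standard Time, January 22, 2020, falls between 12 October 2019 and 1 March 2020, so daylight saving is in effect and Othath Standard Time is at UTC+13:00.
04:45 UTC + 13h = 17:45 Othath Standard Time.

17:45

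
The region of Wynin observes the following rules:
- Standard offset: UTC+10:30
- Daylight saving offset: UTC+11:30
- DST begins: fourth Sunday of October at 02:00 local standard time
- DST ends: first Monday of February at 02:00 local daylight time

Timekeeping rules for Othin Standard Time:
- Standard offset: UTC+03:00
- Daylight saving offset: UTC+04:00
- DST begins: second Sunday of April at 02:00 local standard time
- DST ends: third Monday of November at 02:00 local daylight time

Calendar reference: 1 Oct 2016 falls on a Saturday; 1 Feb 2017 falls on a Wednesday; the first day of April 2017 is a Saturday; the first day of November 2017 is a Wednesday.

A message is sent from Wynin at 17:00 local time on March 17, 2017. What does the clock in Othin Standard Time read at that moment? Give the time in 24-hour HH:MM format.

1 October 2016 is a Saturday, so the first Sunday is October 2 and the fourth is October 23.
1 February 2017 is a Wednesday, so the first Monday is February 6.
Daylight saving runs 23 October 2016 – 6 February 2017; March 17, 2017 is outside that window, so Wynin is on standard time at UTC+10:30.
17:00 Wynin − 10h30m = 06:30 UTC.
1 April 2017 is a Saturday, so the first Sunday is April 2 and the second is April 9.
1 November 2017 is a Wednesday, so the first Monday is November 6 and the third is November 20.
At the standard offset (UTC+03:00), 06:30 UTC + 3h = 09:30 Othin Standard Time standard time.
The standard-time date in Othin Standard Time, March 17, 2017, is outside the daylight-saving period (9 April – 20 November), so Othin Standard Time is on standard time, UTC+03:00.
06:30 UTC + 3h = 09:30 Othin Standard Time.

09:30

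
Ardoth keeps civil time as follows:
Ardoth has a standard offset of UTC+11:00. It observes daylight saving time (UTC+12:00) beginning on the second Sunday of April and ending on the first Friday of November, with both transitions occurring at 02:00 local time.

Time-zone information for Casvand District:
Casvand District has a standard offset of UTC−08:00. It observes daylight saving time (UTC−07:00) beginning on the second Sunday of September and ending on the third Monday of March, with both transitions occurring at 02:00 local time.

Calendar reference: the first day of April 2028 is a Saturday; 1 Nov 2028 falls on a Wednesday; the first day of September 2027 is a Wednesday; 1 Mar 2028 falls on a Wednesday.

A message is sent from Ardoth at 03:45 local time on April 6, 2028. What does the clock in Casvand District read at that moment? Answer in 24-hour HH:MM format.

1 April 2028 is a Saturday, so the first Sunday is April 2 and the second is April 9.
1 November 2028 is a Wednesday, so the first Friday is November 3.
Daylight saving runs 9 April – 3 November; April 6, 2028 is outside that window, so Ardoth is on standard time at UTC+11:00.
03:45 Ardoth − 11h = 16:45 UTC (rolling into the previous day, 5 April 2028).
1 September 2027 is a Wednesday, so the first Sunday is September 5 and the second is September 12.
1 March 2028 is a Wednesday, so the first Monday is March 6 and the third is March 20.
At the standard offset (UTC−08:00), 16:45 UTC − 8h = 08:45 Casvand District standard time.
The standard-time date in Casvand District, April 5, 2028, does not fall between 12 September 2027 and 20 March 2028, so daylight saving is not in effect and Casvand District is at UTC−08:00.
16:45 UTC − 8h = 08:45 Casvand District.

08:45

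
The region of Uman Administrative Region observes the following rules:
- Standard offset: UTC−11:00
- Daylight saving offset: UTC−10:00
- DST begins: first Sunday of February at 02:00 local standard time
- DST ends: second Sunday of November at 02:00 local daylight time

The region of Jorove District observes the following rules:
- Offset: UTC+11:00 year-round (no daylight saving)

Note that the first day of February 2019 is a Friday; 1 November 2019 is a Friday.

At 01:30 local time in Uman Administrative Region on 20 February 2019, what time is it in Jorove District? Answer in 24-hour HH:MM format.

22:30

1 February 2019 is a Friday, so the first Sunday is February 3.
1 November 2019 is a Friday, so the first Sunday is November 3 and the second is November 10.
20 February 2019 lies within the daylight-saving period (3 February – 10 November), so Uman Administrative Region is on daylight time, UTC−10:00.
01:30 Uman Administrative Region + 10h = 11:30 UTC.
Jorove District has no daylight saving, so its offset is UTC+11:00 year-round.
11:30 UTC + 11h = 22:30 Jorove District.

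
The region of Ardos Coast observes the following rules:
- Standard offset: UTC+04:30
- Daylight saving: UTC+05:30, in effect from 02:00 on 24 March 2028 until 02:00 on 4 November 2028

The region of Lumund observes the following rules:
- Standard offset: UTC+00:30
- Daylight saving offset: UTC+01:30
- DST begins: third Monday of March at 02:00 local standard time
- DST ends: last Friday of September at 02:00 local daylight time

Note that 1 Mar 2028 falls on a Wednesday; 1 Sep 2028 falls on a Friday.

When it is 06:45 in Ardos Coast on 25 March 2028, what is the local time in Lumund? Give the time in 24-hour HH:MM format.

02:45

25 March 2028 falls between 24 March and 4 November, so daylight saving is in effect and Ardos Coast is at UTC+05:30.
06:45 Ardos Coast − 5h30m = 01:15 UTC.
1 March 2028 is a Wednesday, so the first Monday is March 6 and the third is March 20.
1 September 2028 is a Friday, so Fridays fall on 1, 8, 15, 22, 29; the last is September 29.
At the standard offset (UTC+00:30), 01:15 UTC + 0h30m = 01:45 Lumund standard time.
Daylight saving runs 20 March – 29 September; the standard-time date in Lumund, 25 March 2028, is inside that window, so Lumund is at UTC+01:30.
01:15 UTC + 1h30m = 02:45 Lumund.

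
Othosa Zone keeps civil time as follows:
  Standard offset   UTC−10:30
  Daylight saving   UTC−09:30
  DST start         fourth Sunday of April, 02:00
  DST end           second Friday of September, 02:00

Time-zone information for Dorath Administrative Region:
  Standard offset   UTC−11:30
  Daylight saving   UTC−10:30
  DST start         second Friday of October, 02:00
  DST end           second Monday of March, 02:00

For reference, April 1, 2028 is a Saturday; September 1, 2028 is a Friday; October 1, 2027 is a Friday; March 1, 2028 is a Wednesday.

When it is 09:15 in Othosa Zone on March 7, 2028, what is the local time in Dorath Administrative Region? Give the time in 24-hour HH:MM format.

1 April 2028 is a Saturday, so the first Sunday is April 2 and the fourth is April 23.
1 September 2028 is a Friday, so the first Friday is September 1 and the second is September 8.
March 7, 2028 is outside the daylight-saving period (23 April – 8 September), so Othosa Zone is on standard time, UTC−10:30.
09:15 Othosa Zone + 10h30m = 19:45 UTC.
1 October 2027 is a Friday, so the first Friday is October 1 and the second is October 8.
1 March 2028 is a Wednesday, so the first Monday is March 6 and the second is March 13.
At the standard offset (UTC−11:30), 19:45 UTC − 11h30m = 08:15 Dorath Administrative Region standard time.
The standard-time date in Dorath Administrative Region, March 7, 2028, falls between 8 October 2027 and 13 March 2028, so daylight saving is in effect and Dorath Administrative Region is at UTC−10:30.
19:45 UTC − 10h30m = 09:15 Dorath Administrative Region.

09:15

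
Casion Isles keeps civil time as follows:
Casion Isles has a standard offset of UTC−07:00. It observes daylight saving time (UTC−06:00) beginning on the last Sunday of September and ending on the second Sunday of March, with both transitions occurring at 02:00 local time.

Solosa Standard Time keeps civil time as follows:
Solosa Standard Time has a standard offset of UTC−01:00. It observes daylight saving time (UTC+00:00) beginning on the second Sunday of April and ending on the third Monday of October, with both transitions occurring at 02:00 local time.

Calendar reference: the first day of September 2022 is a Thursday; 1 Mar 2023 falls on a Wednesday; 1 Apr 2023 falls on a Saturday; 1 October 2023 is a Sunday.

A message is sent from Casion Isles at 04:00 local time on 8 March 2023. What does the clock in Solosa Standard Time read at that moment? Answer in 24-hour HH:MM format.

1 September 2022 is a Thursday, so Sundays fall on 4, 11, 18, 25; the last is September 25.
1 March 2023 is a Wednesday, so the first Sunday is March 5 and the second is March 12.
8 March 2023 falls between 25 September 2022 and 12 March 2023, so daylight saving is in effect and Casion Isles is at UTC−06:00.
04:00 Casion Isles + 6h = 10:00 UTC.
1 April 2023 is a Saturday, so the first Sunday is April 2 and the second is April 9.
1 October 2023 is a Sunday, so the first Monday is October 2 and the third is October 16.
At the standard offset (UTC−01:00), 10:00 UTC − 1h = 09:00 Solosa Standard Time standard time.
The standard-time date in Solosa Standard Time, 8 March 2023, is outside the daylight-saving period (9 April – 16 October), so Solosa Standard Time is on standard time, UTC−01:00.
10:00 UTC − 1h = 09:00 Solosa Standard Time.

09:00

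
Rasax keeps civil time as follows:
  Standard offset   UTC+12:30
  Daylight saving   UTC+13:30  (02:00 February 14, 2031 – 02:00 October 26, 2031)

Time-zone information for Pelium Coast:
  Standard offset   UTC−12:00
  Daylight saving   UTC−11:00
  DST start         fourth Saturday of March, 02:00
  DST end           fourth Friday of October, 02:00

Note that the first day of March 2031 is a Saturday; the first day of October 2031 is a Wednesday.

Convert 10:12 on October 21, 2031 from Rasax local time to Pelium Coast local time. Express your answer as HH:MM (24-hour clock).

09:42

Daylight saving runs 14 February – 26 October; October 21, 2031 is inside that window, so Rasax is at UTC+13:30.
10:12 Rasax − 13h30m = 20:42 UTC (rolling into the previous day, 20 October 2031).
1 March 2031 is a Saturday, so the first Saturday is March 1 and the fourth is March 22.
1 October 2031 is a Wednesday, so the first Friday is October 3 and the fourth is October 24.
At the standard offset (UTC−12:00), 20:42 UTC − 12h = 08:42 Pelium Coast standard time.
The standard-time date in Pelium Coast, October 20, 2031, lies within the daylight-saving period (22 March – 24 October), so Pelium Coast is on daylight time, UTC−11:00.
20:42 UTC − 11h = 09:42 Pelium Coast.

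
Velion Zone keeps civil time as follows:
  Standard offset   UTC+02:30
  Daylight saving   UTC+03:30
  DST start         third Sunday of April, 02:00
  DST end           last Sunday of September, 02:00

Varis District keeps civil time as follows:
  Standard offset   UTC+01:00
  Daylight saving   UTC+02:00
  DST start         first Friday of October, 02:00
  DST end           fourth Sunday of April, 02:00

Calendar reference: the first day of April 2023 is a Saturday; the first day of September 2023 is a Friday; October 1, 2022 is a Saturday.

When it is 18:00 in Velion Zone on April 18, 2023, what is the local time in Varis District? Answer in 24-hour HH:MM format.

16:30

1 April 2023 is a Saturday, so the first Sunday is April 2 and the third is April 16.
1 September 2023 is a Friday, so Sundays fall on 3, 10, 17, 24; the last is September 24.
April 18, 2023 lies within the daylight-saving period (16 April – 24 September), so Velion Zone is on daylight time, UTC+03:30.
18:00 Velion Zone − 3h30m = 14:30 UTC.
1 October 2022 is a Saturday, so the first Friday is October 7.
1 April 2023 is a Saturday, so the first Sunday is April 2 and the fourth is April 23.
At the standard offset (UTC+01:00), 14:30 UTC + 1h = 15:30 Varis District standard time.
The standard-time date in Varis District, April 18, 2023, falls between 7 October 2022 and 23 April 2023, so daylight saving is in effect and Varis District is at UTC+02:00.
14:30 UTC + 2h = 16:30 Varis District.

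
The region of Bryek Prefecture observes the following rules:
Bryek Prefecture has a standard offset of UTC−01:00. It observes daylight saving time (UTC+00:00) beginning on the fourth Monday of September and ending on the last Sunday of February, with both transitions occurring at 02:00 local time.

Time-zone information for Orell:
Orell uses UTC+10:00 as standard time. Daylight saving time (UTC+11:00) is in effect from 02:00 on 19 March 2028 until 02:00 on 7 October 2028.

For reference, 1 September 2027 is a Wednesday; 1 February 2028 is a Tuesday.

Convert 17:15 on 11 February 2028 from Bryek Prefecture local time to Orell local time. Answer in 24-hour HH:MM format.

03:15

1 September 2027 is a Wednesday, so the first Monday is September 6 and the fourth is September 27.
1 February 2028 is a Tuesday, so Sundays fall on 6, 13, 20, 27; the last is February 27.
Daylight saving runs 27 September 2027 – 27 February 2028; 11 February 2028 is inside that window, so Bryek Prefecture is at UTC+00:00.
17:15 Bryek Prefecture − 0h = 17:15 UTC.
At the standard offset (UTC+10:00), 17:15 UTC + 10h = 03:15 Orell standard time (rolling into the next day, 12 February 2028).
The standard-time date in Orell, 12 February 2028, is outside the daylight-saving period (19 March – 7 October), so Orell is on standard time, UTC+10:00.
17:15 UTC + 10h = 03:15 Orell (rolling into the next day, 12 February 2028).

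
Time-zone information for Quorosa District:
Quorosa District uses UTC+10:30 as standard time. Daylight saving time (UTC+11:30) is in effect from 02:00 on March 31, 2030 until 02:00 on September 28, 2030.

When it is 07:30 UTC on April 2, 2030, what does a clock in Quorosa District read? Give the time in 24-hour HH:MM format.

At the standard offset (UTC+10:30), 07:30 UTC + 10h30m = 18:00 Quorosa District standard time.
Daylight saving runs 31 March – 28 September; the standard-time date in Quorosa District, April 2, 2030, is inside that window, so Quorosa District is at UTC+11:30.
07:30 UTC + 11h30m = 19:00 local.

19:00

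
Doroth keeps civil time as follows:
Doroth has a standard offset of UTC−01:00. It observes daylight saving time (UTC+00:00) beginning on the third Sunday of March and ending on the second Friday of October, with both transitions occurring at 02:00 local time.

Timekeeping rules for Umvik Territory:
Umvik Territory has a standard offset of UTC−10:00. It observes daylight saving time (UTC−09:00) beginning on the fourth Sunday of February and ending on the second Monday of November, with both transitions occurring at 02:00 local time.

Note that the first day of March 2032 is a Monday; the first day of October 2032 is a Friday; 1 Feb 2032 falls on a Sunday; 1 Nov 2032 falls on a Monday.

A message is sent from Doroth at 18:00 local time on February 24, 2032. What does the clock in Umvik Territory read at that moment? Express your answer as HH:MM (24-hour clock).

1 March 2032 is a Monday, so the first Sunday is March 7 and the third is March 21.
1 October 2032 is a Friday, so the first Friday is October 1 and the second is October 8.
February 24, 2032 is outside the daylight-saving period (21 March – 8 October), so Doroth is on standard time, UTC−01:00.
18:00 Doroth + 1h = 19:00 UTC.
1 February 2032 is a Sunday, so the first Sunday is February 1 and the fourth is February 22.
1 November 2032 is a Monday, so the first Monday is November 1 and the second is November 8.
At the standard offset (UTC−10:00), 19:00 UTC − 10h = 09:00 Umvik Territory standard time.
Daylight saving runs 22 February – 8 November; the standard-time date in Umvik Territory, February 24, 2032, is inside that window, so Umvik Territory is at UTC−09:00.
19:00 UTC − 9h = 10:00 Umvik Territory.

10:00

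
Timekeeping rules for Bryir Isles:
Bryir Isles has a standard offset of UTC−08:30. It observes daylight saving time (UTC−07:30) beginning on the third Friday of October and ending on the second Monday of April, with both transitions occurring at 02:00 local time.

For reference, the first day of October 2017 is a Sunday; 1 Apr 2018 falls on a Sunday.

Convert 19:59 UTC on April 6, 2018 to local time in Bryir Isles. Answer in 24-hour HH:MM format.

1 October 2017 is a Sunday, so the first Friday is October 6 and the third is October 20.
1 April 2018 is a Sunday, so the first Monday is April 2 and the second is April 9.
At the standard offset (UTC−08:30), 19:59 UTC − 8h30m = 11:29 Bryir Isles standard time.
The standard-time date in Bryir Isles, April 6, 2018, lies within the daylight-saving period (20 October 2017 – 9 April 2018), so Bryir Isles is on daylight time, UTC−07:30.
19:59 UTC − 7h30m = 12:29 local.

12:29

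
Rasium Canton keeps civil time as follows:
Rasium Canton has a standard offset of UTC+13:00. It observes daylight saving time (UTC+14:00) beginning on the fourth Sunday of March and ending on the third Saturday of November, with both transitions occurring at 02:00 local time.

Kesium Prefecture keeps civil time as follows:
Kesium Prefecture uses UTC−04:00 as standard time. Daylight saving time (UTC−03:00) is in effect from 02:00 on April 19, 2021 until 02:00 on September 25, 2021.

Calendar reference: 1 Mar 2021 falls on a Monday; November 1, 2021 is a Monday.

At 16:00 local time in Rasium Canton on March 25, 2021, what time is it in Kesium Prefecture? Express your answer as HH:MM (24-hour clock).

23:00

1 March 2021 is a Monday, so the first Sunday is March 7 and the fourth is March 28.
1 November 2021 is a Monday, so the first Saturday is November 6 and the third is November 20.
March 25, 2021 does not fall between 28 March and 20 November, so daylight saving is not in effect and Rasium Canton is at UTC+13:00.
16:00 Rasium Canton − 13h = 03:00 UTC.
At the standard offset (UTC−04:00), 03:00 UTC − 4h = 23:00 Kesium Prefecture standard time (rolling into the previous day, 24 March 2021).
The standard-time date in Kesium Prefecture, March 24, 2021, is outside the daylight-saving period (19 April – 25 September), so Kesium Prefecture is on standard time, UTC−04:00.
03:00 UTC − 4h = 23:00 Kesium Prefecture (rolling into the previous day, 24 March 2021).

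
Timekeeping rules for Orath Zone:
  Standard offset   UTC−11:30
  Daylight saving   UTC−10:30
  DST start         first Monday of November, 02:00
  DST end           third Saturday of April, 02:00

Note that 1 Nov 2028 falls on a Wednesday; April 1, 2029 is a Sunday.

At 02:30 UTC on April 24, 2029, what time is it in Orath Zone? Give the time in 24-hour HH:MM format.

15:00

1 November 2028 is a Wednesday, so the first Monday is November 6.
1 April 2029 is a Sunday, so the first Saturday is April 7 and the third is April 21.
At the standard offset (UTC−11:30), 02:30 UTC − 11h30m = 15:00 Orath Zone standard time (rolling into the previous day, 23 April 2029).
The standard-time date in Orath Zone, April 23, 2029, does not fall between 6 November 2028 and 21 April 2029, so daylight saving is not in effect and Orath Zone is at UTC−11:30.
02:30 UTC − 11h30m = 15:00 local (rolling into the previous day, 23 April 2029).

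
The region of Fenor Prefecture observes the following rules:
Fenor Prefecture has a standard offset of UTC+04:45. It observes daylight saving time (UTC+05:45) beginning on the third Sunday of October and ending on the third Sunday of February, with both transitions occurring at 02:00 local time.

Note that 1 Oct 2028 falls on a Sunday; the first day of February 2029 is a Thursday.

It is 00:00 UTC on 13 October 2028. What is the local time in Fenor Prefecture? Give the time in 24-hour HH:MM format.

1 October 2028 is a Sunday, so the first Sunday is October 1 and the third is October 15.
1 February 2029 is a Thursday, so the first Sunday is February 4 and the third is February 18.
At the standard offset (UTC+04:45), 00:00 UTC + 4h45m = 04:45 Fenor Prefecture standard time.
The standard-time date in Fenor Prefecture, 13 October 2028, is outside the daylight-saving period (15 October 2028 – 18 February 2029), so Fenor Prefecture is on standard time, UTC+04:45.
00:00 UTC + 4h45m = 04:45 local.

04:45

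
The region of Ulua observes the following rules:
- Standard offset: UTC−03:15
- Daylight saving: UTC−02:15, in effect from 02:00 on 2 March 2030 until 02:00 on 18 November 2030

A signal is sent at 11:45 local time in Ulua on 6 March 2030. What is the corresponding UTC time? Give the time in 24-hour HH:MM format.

14:00

6 March 2030 lies within the daylight-saving period (2 March – 18 November), so Ulua is on daylight time, UTC−02:15.
11:45 local + 2h15m = 14:00 UTC.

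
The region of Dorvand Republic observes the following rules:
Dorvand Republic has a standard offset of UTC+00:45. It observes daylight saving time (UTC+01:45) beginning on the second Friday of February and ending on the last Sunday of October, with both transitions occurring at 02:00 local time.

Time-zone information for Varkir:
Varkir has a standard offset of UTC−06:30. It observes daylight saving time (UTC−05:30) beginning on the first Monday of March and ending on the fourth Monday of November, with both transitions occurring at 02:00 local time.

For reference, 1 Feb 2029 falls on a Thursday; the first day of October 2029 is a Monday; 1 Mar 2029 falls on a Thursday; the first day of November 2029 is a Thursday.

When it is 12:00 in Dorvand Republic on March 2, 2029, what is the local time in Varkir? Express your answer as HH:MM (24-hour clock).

03:45

1 February 2029 is a Thursday, so the first Friday is February 2 and the second is February 9.
1 October 2029 is a Monday, so Sundays fall on 7, 14, 21, 28; the last is October 28.
March 2, 2029 lies within the daylight-saving period (9 February – 28 October), so Dorvand Republic is on daylight time, UTC+01:45.
12:00 Dorvand Republic − 1h45m = 10:15 UTC.
1 March 2029 is a Thursday, so the first Monday is March 5.
1 November 2029 is a Thursday, so the first Monday is November 5 and the fourth is November 26.
At the standard offset (UTC−06:30), 10:15 UTC − 6h30m = 03:45 Varkir standard time.
The standard-time date in Varkir, March 2, 2029, does not fall between 5 March and 26 November, so daylight saving is not in effect and Varkir is at UTC−06:30.
10:15 UTC − 6h30m = 03:45 Varkir.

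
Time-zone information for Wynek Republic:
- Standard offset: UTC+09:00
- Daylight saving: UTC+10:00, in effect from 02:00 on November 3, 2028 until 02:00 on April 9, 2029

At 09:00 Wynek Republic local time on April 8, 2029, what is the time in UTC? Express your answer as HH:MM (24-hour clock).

23:00

Daylight saving runs 3 November 2028 – 9 April 2029; April 8, 2029 is inside that window, so Wynek Republic is at UTC+10:00.
09:00 local − 10h = 23:00 UTC (rolling into the previous day, 7 April 2029).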